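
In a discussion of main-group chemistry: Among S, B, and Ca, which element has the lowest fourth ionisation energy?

The fourth ionization energy removes an electron from the +3 ion. For each element: S³⁺ still has 3 valence electrons; B³⁺ is the bare [He] core; Ca³⁺ is already 1 electron into the core.
Pulling an electron out of a noble-gas core costs far more than removing a remaining valence electron, so Ca and B sit at the high end of IE_4.
The numbers (kJ/mol): S 4556, B 25026, Ca 6491.
Overall IE_4 order: S < Ca < B.

S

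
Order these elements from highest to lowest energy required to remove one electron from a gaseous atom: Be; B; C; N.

N > C > Be > B

Be is in period 2, group 2; B is in period 2, group 13; C is in period 2, group 14; N is in period 2, group 15.
IE₁ increases left→right with effective nuclear charge and decreases top→bottom as the valence shell moves farther out.
All lie in period 2; the across-period trend (first ionization energy increases left to right) applies, with the exception below.
Note the exception: Be has a higher first ionization energy than B, contrary to the simple trend — removing B's lone 2p electron is easier than breaking Be's filled 2s².
Approximate values (kJ/mol): Be 900, B 801, C 1086, N 1402.
So from highest to lowest: N > C > Be > B.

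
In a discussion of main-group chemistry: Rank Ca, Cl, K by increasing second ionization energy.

Ca, Cl, K

The second ionization energy removes an electron from the +1 ion. For each element: Ca⁺ still has 1 valence electron; Cl⁺ still has 6 valence electrons; K⁺ is the bare [Ar] core.
Pulling an electron out of a noble-gas core costs far more than removing a remaining valence electron, so K sits at the high end of IE_2.
Valence configurations: Ca⁺ [Ar]4s¹, Cl⁺ [Ne]3s²3p⁴.
The numbers (kJ/mol): Ca 1145, Cl 2298, K 3052.
Hence IE_2: Ca < Cl < K.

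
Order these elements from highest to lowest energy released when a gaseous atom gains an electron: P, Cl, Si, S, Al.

Al is in period 3, group 13; Si is in period 3, group 14; P is in period 3, group 15; S is in period 3, group 16; Cl is in period 3, group 17.
Adding an electron releases more energy for atoms nearer the top right (short of the noble gases).
All lie in period 3; the across-period trend (electron affinity increases left to right) applies, with the exception below.
Note the exception: Si has a higher electron affinity than P, contrary to the simple trend — adding an electron to P's half-filled 3p³ is unfavourable, so Si (3p²) has the more exothermic EA.
Approximate values (kJ/mol): Al 42, Si 134, P 72, S 200, Cl 349.
So from highest to lowest: Cl > S > Si > P > Al.

Cl > S > Si > P > Al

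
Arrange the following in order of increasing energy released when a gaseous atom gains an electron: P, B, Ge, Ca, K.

Electron affinity generally becomes more exothermic across a period toward the halogens and less exothermic down a group.
Neither a single period nor a single group — weigh both effects.
B > Ca: both effects reinforce here, so B is clearly the higher of the two.
K > B: this pair runs against the simple trend — see the exception note.
P > K: relative to K, both the across-period and down-group shifts push P's electron affinity up.
Ge > P: this pair runs against the simple trend — see the exception note.
Note the exception: K has a higher electron affinity than B, contrary to the simple trend — B's ns²np¹ configuration gives only a small electron affinity — the sparsely filled np subshell binds an added electron weakly.
Note the exception: Ge has a higher electron affinity than P, contrary to the simple trend — adding an electron to P's half-filled np³ subshell costs electron-pairing energy.
Note the exception: K has a higher electron affinity than Ca, contrary to the simple trend — adding an electron to Ca (ns²) has to open a new, higher-energy np subshell, which is unfavourable.
Approximate values (kJ/mol): B 27, P 72, K 48, Ca 2, Ge 119.
So from lowest to highest: Ca < B < K < P < Ge.

Ca, B, K, P, Ge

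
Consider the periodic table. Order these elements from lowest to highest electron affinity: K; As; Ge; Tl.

K is in period 4, group 1; Ge is in period 4, group 14; As is in period 4, group 15; Tl is in period 6, group 13.
Adding an electron releases more energy for atoms nearer the top right (short of the noble gases).
These span different periods and groups, so the two trends combine.
K > Tl: the two effects oppose for this pair; the down-group effect wins (48 vs 19 kJ/mol).
As > K: As lies to the right of K in period 4, so the across-period effect alone puts As higher.
Ge > As: this pair runs against the simple trend — see the exception note.
Note the exception: Ge has a higher electron affinity than As, contrary to the simple trend — adding an electron to As's half-filled 4p³ is unfavourable, so Ge (4p²) has the more exothermic EA.
For reference (kJ/mol): K 48, Ge 119, As 78, Tl 19.
So from lowest to highest: Tl < K < As < Ge.

Tl, K, As, Ge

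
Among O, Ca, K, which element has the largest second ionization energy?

IE_2 is the cost of taking one more electron from the +1 cation: O⁺ still has 5 valence electrons; Ca⁺ still has 1 valence electron; K⁺ is the bare [Ar] core.
Usually core removal costs more than valence removal, but here the competition is close: a tightly held n=2 valence electron can cost more to remove than an n=3 core electron, so the actual values have to decide it.
Valence configurations: O⁺ [He]2s²2p³, Ca⁺ [Ar]4s¹.
Tabulated IE_2 (kJ/mol): O 3388, Ca 1145, K 3052.
Putting it together, IE_2: Ca < K < O.

O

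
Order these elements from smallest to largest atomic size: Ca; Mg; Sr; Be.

Be is in period 2, group 2; Mg is in period 3, group 2; Ca is in period 4, group 2; Sr is in period 5, group 2.
Atomic radius shrinks across a period as nuclear charge pulls the same shell inward, and grows down a group as new shells are added.
All are in group 2, so atomic radius increases down the group.
So from smallest to largest: Be < Mg < Ca < Sr.

Be < Mg < Ca < Sr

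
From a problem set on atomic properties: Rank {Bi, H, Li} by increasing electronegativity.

Li < Bi < H

H is in period 1, group 1; Li is in period 2, group 1; Bi is in period 6, group 15.
EN rises left→right (higher Z_eff, smaller atoms) and falls top→bottom (larger, more shielded atoms).
Here both period and group differ, so the two effects have to be weighed against each other.
Bi > Li: period and group pull opposite ways; the across-period shift dominates (2.02 vs 0.98).
H > Bi: period and group pull opposite ways; the down-group shift dominates (2.20 vs 2.02).
Approximate values (Pauling): H 2.20, Li 0.98, Bi 2.02.
So from lowest to highest: Li < Bi < H.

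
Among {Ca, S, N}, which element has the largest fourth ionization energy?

IE_4 is the cost of taking one more electron from the +3 cation: Ca³⁺ is already 1 electron into the core; S³⁺ still has 3 valence electrons; N³⁺ still has 2 valence electrons.
Usually core removal costs more than valence removal, but here the competition is close: a tightly held n=2 valence electron can cost more to remove than an n=3 core electron, so the actual values have to decide it.
Valence configurations: S³⁺ [Ne]3s²3p¹, N³⁺ [He]2s².
Tabulated IE_4 (kJ/mol): Ca 6491, S 4556, N 7475.
Putting it together, IE_4: S < Ca < N.

N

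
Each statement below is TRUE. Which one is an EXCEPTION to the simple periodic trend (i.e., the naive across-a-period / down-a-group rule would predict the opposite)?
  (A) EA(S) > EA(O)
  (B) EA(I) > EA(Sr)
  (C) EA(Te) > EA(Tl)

(A)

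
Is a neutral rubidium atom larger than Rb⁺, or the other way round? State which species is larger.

Rb

Forming Rb⁺ removes 1 electron from Rb. Fewer electrons for the same nuclear charge means less shielding and a higher Z_eff on the remaining electrons, and for main-group metals the entire outer shell is lost.
A cation is smaller than its parent atom: Rb⁺ < Rb.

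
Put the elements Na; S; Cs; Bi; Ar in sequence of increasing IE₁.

First ionization energy rises across a period (greater Z_eff holds electrons more tightly) and falls down a group (valence electrons are farther from the nucleus).
These span different periods and groups, so the two trends combine.
Na > Cs: they share group 1; the group trend gives Na the larger value.
Bi > Na: period and group pull opposite ways; the across-period shift dominates (703 vs 496 kJ/mol).
S > Bi: both effects reinforce here, so S is clearly the higher of the two.
Ar > S: both are in period 3; the period trend gives Ar the larger value.
Tabulated first ionization energy (kJ/mol): Na 496, S 1000, Ar 1521, Cs 376, Bi 703.
So from lowest to highest: Cs < Na < Bi < S < Ar.

Cs < Na < Bi < S < Ar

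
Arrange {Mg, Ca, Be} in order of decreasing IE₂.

IE_2 is the cost of taking one more electron from the +1 cation: Mg⁺ still has 1 valence electron; Ca⁺ still has 1 valence electron; Be⁺ still has 1 valence electron.
All are still removing valence electrons, so compare the +1 ions as you would atoms: IE_2 generally rises across a period (higher Z_eff) and falls down a group (larger shell), subject to the usual subshell exceptions.
Valence configurations: Mg⁺ [Ne]3s¹, Ca⁺ [Ar]4s¹, Be⁺ [He]2s¹.
The numbers (kJ/mol): Mg 1451, Ca 1145, Be 1757.
Putting it together, IE_2: Ca < Mg < Be.

Be > Mg > Ca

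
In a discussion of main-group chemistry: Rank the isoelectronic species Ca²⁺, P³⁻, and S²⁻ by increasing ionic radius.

Ca²⁺ < S²⁻ < P³⁻

All of these have 18 electrons, so size is governed by nuclear charge alone: the more protons, the stronger the pull on the same electron cloud, and the smaller the ion.
Nuclear charges: Ca²⁺ (Z=20), S²⁻ (Z=16), P³⁻ (Z=15).
Smallest to largest: Ca²⁺ < S²⁻ < P³⁻.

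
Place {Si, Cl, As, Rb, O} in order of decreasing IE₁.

O, Cl, As, Si, Rb

Across a period the outer electron is held more tightly (higher IE₁); down a group it sits in a higher shell, more shielded, and comes off more easily.
These span different periods and groups, so the two trends combine.
Si > Rb: both effects reinforce here, so Si is clearly the higher of the two.
As > Si: period and group pull opposite ways; the across-period shift dominates (947 vs 786 kJ/mol).
Cl > As: relative to As, both the across-period and down-group shifts push Cl's first ionization energy up.
O > Cl: the two effects oppose for this pair; the down-group effect wins (1314 vs 1251 kJ/mol).
Tabulated first ionization energy (kJ/mol): O 1314, Si 786, Cl 1251, As 947, Rb 403.
So from highest to lowest: O > Cl > As > Si > Rb.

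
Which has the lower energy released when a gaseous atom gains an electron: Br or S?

S

S is in period 3, group 16; Br is in period 4, group 17.
Atoms with high Z_eff and room in the valence shell (especially the halogens) have the most exothermic electron affinities.
A diagonal step moves right (one effect) and down (the opposite effect) at once.
Br > S: period and group pull opposite ways; the across-period shift dominates (325 vs 200 kJ/mol).
For reference (kJ/mol): S 200, Br 325.
So S has the lower energy released when a gaseous atom gains an electron (S < Br).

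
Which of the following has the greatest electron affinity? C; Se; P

Atoms with high Z_eff and room in the valence shell (especially the halogens) have the most exothermic electron affinities.
These sit on a diagonal, where the across-period and down-group effects partly cancel.
C > P: period and group pull opposite ways; the down-group shift dominates (122 vs 72 kJ/mol).
Se > C: period and group pull opposite ways; the across-period shift dominates (195 vs 122 kJ/mol).
Tabulated electron affinity (kJ/mol): C 122, P 72, Se 195.
The greatest electron affinity among these belongs to Se.

Se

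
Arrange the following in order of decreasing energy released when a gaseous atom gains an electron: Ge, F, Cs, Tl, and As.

F is in period 2, group 17; Ge is in period 4, group 14; As is in period 4, group 15; Cs is in period 6, group 1; Tl is in period 6, group 13.
Atoms with high Z_eff and room in the valence shell (especially the halogens) have the most exothermic electron affinities.
Here both period and group differ, so the two effects have to be weighed against each other.
Cs > Tl: this pair runs against the simple trend — see the exception note.
As > Cs: both effects reinforce here, so As is clearly the higher of the two.
Ge > As: this pair runs against the simple trend — see the exception note.
F > Ge: both effects reinforce here, so F is clearly the higher of the two.
Note the exception: Cs has a higher electron affinity than Tl, contrary to the simple trend — Tl's ns²np¹ configuration gives only a small electron affinity — the sparsely filled np subshell binds an added electron weakly.
Note the exception: Ge has a higher electron affinity than As, contrary to the simple trend — adding an electron to As's half-filled 4p³ is unfavourable, so Ge (4p²) has the more exothermic EA.
For reference (kJ/mol): F 328, Ge 119, As 78, Cs 46, Tl 19.
So from highest to lowest: F > Ge > As > Cs > Tl.

F > Ge > As > Cs > Tl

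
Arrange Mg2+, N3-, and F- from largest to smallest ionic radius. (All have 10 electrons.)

All of these have 10 electrons, so size is governed by nuclear charge alone: the more protons, the stronger the pull on the same electron cloud, and the smaller the ion.
Nuclear charges: Mg2+ (Z=12), F- (Z=9), N3- (Z=7).
Largest to smallest: N3- > F- > Mg2+.

N3-, F-, Mg2+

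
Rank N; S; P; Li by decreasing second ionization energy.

The second ionization energy removes an electron from the +1 ion. For each element: N⁺ still has 4 valence electrons; S⁺ still has 5 valence electrons; P⁺ still has 4 valence electrons; Li⁺ is the bare [He] core.
Breaking into a closed-shell core is much more expensive than removing a leftover valence electron — Li has the largest IE_2 here.
Valence configurations: N⁺ [He]2s²2p², S⁺ [Ne]3s²3p³, P⁺ [Ne]3s²3p².
Approximate IE_2 values (kJ/mol): N 2856, S 2252, P 1907, Li 7298.
Putting it together, IE_2: P < S < N < Li.

Li > N > S > P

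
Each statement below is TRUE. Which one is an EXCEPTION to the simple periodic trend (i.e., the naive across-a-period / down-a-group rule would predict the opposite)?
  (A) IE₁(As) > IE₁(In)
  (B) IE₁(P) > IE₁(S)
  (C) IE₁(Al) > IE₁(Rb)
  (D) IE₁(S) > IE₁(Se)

(B)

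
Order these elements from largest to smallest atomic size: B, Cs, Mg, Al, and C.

B is in period 2, group 13; C is in period 2, group 14; Mg is in period 3, group 2; Al is in period 3, group 13; Cs is in period 6, group 1.
Across a period the added protons contract the valence shell; down a group each new principal shell makes the atom larger.
Neither a single period nor a single group — weigh both effects.
B > C: both are in period 2; the period trend gives B the larger value.
Al > B: they share group 13; the group trend gives Al the larger value.
Mg > Al: both are in period 3; the period trend gives Mg the larger value.
Cs > Mg: relative to Mg, both the across-period and down-group shifts push Cs's atomic radius up.
Approximate values (pm): B 85, C 75, Mg 139, Al 126, Cs 232.
So from largest to smallest: Cs > Mg > Al > B > C.

Cs, Mg, Al, B, C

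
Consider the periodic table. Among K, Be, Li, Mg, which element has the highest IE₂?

Li

After 1 electron has been removed, what remains? K⁺ is the bare [Ar] core; Be⁺ still has 1 valence electron; Li⁺ is the bare [He] core; Mg⁺ still has 1 valence electron.
Core electrons are held far more tightly than valence electrons, so K and Li top the IE_2 order.
Valence configurations: Be⁺ [He]2s¹, Mg⁺ [Ne]3s¹.
The numbers (kJ/mol): K 3052, Be 1757, Li 7298, Mg 1451.
Putting it together, IE_2: Mg < Be < K < Li.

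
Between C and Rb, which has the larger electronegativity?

C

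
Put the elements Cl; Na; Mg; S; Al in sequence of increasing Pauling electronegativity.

Na, Mg, Al, S, Cl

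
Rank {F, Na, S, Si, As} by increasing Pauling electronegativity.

EN rises left→right (higher Z_eff, smaller atoms) and falls top→bottom (larger, more shielded atoms).
These span different periods and groups, so the two trends combine.
Si > Na: Si lies to the right of Na in period 3, so the across-period effect alone puts Si higher.
As > Si: the two effects oppose for this pair; the across-period effect wins (2.18 vs 1.90).
S > As: both effects reinforce here, so S is clearly the higher of the two.
F > S: relative to S, both the across-period and down-group shifts push F's electronegativity up.
Tabulated electronegativity (Pauling): F 3.98, Na 0.93, Si 1.90, S 2.58, As 2.18.
So from lowest to highest: Na < Si < As < S < F.

Na < Si < As < S < F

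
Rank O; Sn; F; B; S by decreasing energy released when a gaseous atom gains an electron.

B is in period 2, group 13; O is in period 2, group 16; F is in period 2, group 17; S is in period 3, group 16; Sn is in period 5, group 14.
Adding an electron releases more energy for atoms nearer the top right (short of the noble gases).
Here both period and group differ, so the two effects have to be weighed against each other.
Sn > B: the two effects oppose for this pair; the across-period effect wins (107 vs 27 kJ/mol).
O > Sn: relative to Sn, both the across-period and down-group shifts push O's electron affinity up.
S > O: this pair runs against the simple trend — see the exception note.
F > S: relative to S, both the across-period and down-group shifts push F's electron affinity up.
Note the exception: S has a higher electron affinity than O, contrary to the simple trend — the compact 2p subshell of O repels the added electron more than S's larger 3p does.
For reference (kJ/mol): B 27, O 141, F 328, S 200, Sn 107.
So from highest to lowest: F > S > O > Sn > B.

F > S > O > Sn > B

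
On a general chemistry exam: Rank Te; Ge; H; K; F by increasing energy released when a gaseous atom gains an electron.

K < H < Ge < Te < F

H is in period 1, group 1; F is in period 2, group 17; K is in period 4, group 1; Ge is in period 4, group 14; Te is in period 5, group 16.
Adding an electron releases more energy for atoms nearer the top right (short of the noble gases).
Neither a single period nor a single group — weigh both effects.
H > K: H sits above K in group 1, so the down-group effect alone puts H higher.
Ge > H: period and group pull opposite ways; the across-period shift dominates (119 vs 73 kJ/mol).
Te > Ge: period and group pull opposite ways; the across-period shift dominates (190 vs 119 kJ/mol).
F > Te: both effects reinforce here, so F is clearly the higher of the two.
Tabulated electron affinity (kJ/mol): H 73, F 328, K 48, Ge 119, Te 190.
So from lowest to highest: K < H < Ge < Te < F.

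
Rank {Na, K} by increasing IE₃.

K < Na

After 2 electrons have been removed, what remains? Na²⁺ is already 1 electron into the core; K²⁺ is already 1 electron into the core.
All of these are removing an electron from a noble-gas core or deeper; the smaller core (lower principal quantum number) is held far more tightly, and within a period the higher nuclear charge binds the same core more tightly.
Approximate IE_3 values (kJ/mol): Na 6910, K 4420.
Hence IE_3: K < Na.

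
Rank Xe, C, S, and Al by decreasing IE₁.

C is in period 2, group 14; Al is in period 3, group 13; S is in period 3, group 16; Xe is in period 5, group 18.
IE₁ increases left→right with effective nuclear charge and decreases top→bottom as the valence shell moves farther out.
Neither a single period nor a single group — weigh both effects.
S > Al: S lies to the right of Al in period 3, so the across-period effect alone puts S higher.
C > S: the two effects oppose for this pair; the down-group effect wins (1086 vs 1000 kJ/mol).
Xe > C: the two effects oppose for this pair; the across-period effect wins (1170 vs 1086 kJ/mol).
Approximate values (kJ/mol): C 1086, Al 578, S 1000, Xe 1170.
So from highest to lowest: Xe > C > S > Al.

Xe > C > S > Al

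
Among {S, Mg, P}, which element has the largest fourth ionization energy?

Mg

Consider each +3 ion: S³⁺ still has 3 valence electrons; Mg³⁺ is already 1 electron into the core; P³⁺ still has 2 valence electrons.
Pulling an electron out of a noble-gas core costs far more than removing a remaining valence electron, so Mg sits at the high end of IE_4.
Valence configurations: S³⁺ [Ne]3s²3p¹, P³⁺ [Ne]3s².
S³⁺ loses a lone 3p electron whereas P³⁺ must break into a filled 3s² pair, so IE_4(P) > IE_4(S) even though S has the higher nuclear charge.
The numbers (kJ/mol): S 4556, Mg 10543, P 4964.
Hence IE_4: S < P < Mg.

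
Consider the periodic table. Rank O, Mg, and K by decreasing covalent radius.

O is in period 2, group 16; Mg is in period 3, group 2; K is in period 4, group 1.
Across a period the added protons contract the valence shell; down a group each new principal shell makes the atom larger.
Here both period and group differ, so the two effects have to be weighed against each other.
Mg > O: both effects reinforce here, so Mg is clearly the larger of the two.
K > Mg: both effects reinforce here, so K is clearly the larger of the two.
For reference (pm): O 63, Mg 139, K 196.
So from largest to smallest: K > Mg > O.

K, Mg, O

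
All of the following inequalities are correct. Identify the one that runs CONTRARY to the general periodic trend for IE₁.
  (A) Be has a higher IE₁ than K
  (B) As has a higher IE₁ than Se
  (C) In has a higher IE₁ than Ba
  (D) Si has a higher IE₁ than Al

(B)

The general trend: IE₁ increases across a period and decreases down a group.
(A) Be (period 2, group 2) vs K (period 4, group 1): the stated order agrees with the simple trend.
(B) As (period 4, group 15) vs Se (period 4, group 16): the stated order contradicts the simple trend.
(C) In (period 5, group 13) vs Ba (period 6, group 2): the stated order agrees with the simple trend.
(D) Si (period 3, group 14) vs Al (period 3, group 13): the stated order agrees with the simple trend.
The exception is (B): Se (4p⁴) ionizes more easily than half-filled As (4p³).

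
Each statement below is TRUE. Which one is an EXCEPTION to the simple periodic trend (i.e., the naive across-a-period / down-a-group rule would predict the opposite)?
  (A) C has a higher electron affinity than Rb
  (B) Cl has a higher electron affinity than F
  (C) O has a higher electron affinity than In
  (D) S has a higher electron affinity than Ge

(B)

The general trend: electron affinity increases across a period and decreases down a group.
(A) C (period 2, group 14) vs Rb (period 5, group 1): the stated order agrees with the simple trend.
(B) Cl (period 3, group 17) vs F (period 2, group 17): the stated order contradicts the simple trend.
(C) O (period 2, group 16) vs In (period 5, group 13): the stated order agrees with the simple trend.
(D) S (period 3, group 16) vs Ge (period 4, group 14): the stated order agrees with the simple trend.
The exception is (B): F's small 2p subshell makes the incoming electron feel strong e⁻–e⁻ repulsion, so Cl actually releases more energy on gaining an electron.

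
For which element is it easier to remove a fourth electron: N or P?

P

IE_4 is the cost of taking one more electron from the +3 cation: N³⁺ still has 2 valence electrons; P³⁺ still has 2 valence electrons.
All are still removing valence electrons, so compare the +3 ions as you would atoms: IE_4 generally rises across a period (higher Z_eff) and falls down a group (larger shell), subject to the usual subshell exceptions.
Valence configurations: N³⁺ [He]2s², P³⁺ [Ne]3s².
Approximate IE_4 values (kJ/mol): N 7475, P 4964.
Hence IE_4: P < N.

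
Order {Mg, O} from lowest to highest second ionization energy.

Mg < O

After 1 electron has been removed, what remains? Mg⁺ still has 1 valence electron; O⁺ still has 5 valence electrons.
All are still removing valence electrons, so compare the +1 ions as you would atoms: IE_2 generally rises across a period (higher Z_eff) and falls down a group (larger shell), subject to the usual subshell exceptions.
Valence configurations: Mg⁺ [Ne]3s¹, O⁺ [He]2s²2p³.
Tabulated IE_2 (kJ/mol): Mg 1451, O 3388.
Hence IE_2: Mg < O.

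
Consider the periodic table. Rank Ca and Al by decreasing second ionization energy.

The second ionization energy removes an electron from the +1 ion. For each element: Ca⁺ still has 1 valence electron; Al⁺ still has 2 valence electrons.
All are still removing valence electrons, so compare the +1 ions as you would atoms: IE_2 generally rises across a period (higher Z_eff) and falls down a group (larger shell), subject to the usual subshell exceptions.
Valence configurations: Ca⁺ [Ar]4s¹, Al⁺ [Ne]3s².
Tabulated IE_2 (kJ/mol): Ca 1145, Al 1817.
Putting it together, IE_2: Ca < Al.

Al > Ca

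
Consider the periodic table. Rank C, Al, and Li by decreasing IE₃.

Consider each +2 ion: C²⁺ still has 2 valence electrons; Al²⁺ still has 1 valence electron; Li²⁺ is already 1 electron into the core.
Pulling an electron out of a noble-gas core costs far more than removing a remaining valence electron, so Li sits at the high end of IE_3.
Valence configurations: C²⁺ [He]2s², Al²⁺ [Ne]3s¹.
The numbers (kJ/mol): C 4620, Al 2745, Li 11815.
Putting it together, IE_3: Al < C < Li.

Li, C, Al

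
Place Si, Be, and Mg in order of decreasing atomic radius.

Mg > Si > Be

Be is in period 2, group 2; Mg is in period 3, group 2; Si is in period 3, group 14.
Moving right in a period, electrons are added to the same shell under a stronger nuclear pull, so atoms get smaller; moving down, a new shell is opened and atoms get larger.
These span different periods and groups, so the two trends combine.
Si > Be: period and group pull opposite ways; the down-group shift dominates (116 vs 102 pm).
Mg > Si: Mg lies to the left of Si in period 3, so the across-period effect alone puts Mg larger.
For reference (pm): Be 102, Mg 139, Si 116.
So from largest to smallest: Mg > Si > Be.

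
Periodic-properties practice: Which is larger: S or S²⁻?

S²⁻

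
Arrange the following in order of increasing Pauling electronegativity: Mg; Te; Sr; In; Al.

Sr < Mg < Al < In < Te

Mg is in period 3, group 2; Al is in period 3, group 13; Sr is in period 5, group 2; In is in period 5, group 13; Te is in period 5, group 16.
Smaller atoms with higher effective nuclear charge are more electronegative.
These span different periods and groups, so the two trends combine.
Mg > Sr: they share group 2; the group trend gives Mg the larger value.
Al > Mg: both are in period 3; the period trend gives Al the larger value.
In > Al: this pair runs against the simple trend — see the exception note.
Te > In: Te lies to the right of In in period 5, so the across-period effect alone puts Te higher.
Note the exception: In has a higher electronegativity than Al, contrary to the simple trend — poor shielding by filled d (and f) subshells raises the heavier element's effective nuclear charge more than the simple down-group trend predicts.
For reference (Pauling): Mg 1.31, Al 1.61, Sr 0.95, In 1.78, Te 2.10.
So from lowest to highest: Sr < Mg < Al < In < Te.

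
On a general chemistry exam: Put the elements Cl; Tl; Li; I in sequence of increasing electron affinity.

Tl < Li < I < Cl

Li is in period 2, group 1; Cl is in period 3, group 17; I is in period 5, group 17; Tl is in period 6, group 13.
Atoms with high Z_eff and room in the valence shell (especially the halogens) have the most exothermic electron affinities.
These span different periods and groups, so the two trends combine.
Li > Tl: the two effects oppose for this pair; the down-group effect wins (60 vs 19 kJ/mol).
I > Li: the two effects oppose for this pair; the across-period effect wins (295 vs 60 kJ/mol).
Cl > I: Cl sits above I in group 17, so the down-group effect alone puts Cl higher.
For reference (kJ/mol): Li 60, Cl 349, I 295, Tl 19.
So from lowest to highest: Tl < Li < I < Cl.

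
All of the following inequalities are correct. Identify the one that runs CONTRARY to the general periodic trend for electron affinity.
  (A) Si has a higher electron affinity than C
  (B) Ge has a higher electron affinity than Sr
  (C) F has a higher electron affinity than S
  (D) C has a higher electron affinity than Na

(A)

The general trend: electron affinity increases across a period and decreases down a group.
(A) Si (period 3, group 14) vs C (period 2, group 14): the stated order contradicts the simple trend.
(B) Ge (period 4, group 14) vs Sr (period 5, group 2): the stated order agrees with the simple trend.
(C) F (period 2, group 17) vs S (period 3, group 16): the stated order agrees with the simple trend.
(D) C (period 2, group 14) vs Na (period 3, group 1): the stated order agrees with the simple trend.
The exception is (A): Si's larger, more diffuse 3p orbitals accept an added electron slightly more readily than C's compact 2p.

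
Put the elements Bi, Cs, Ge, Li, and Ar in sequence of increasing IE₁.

IE₁ increases left→right with effective nuclear charge and decreases top→bottom as the valence shell moves farther out.
These span different periods and groups, so the two trends combine.
Li > Cs: they share group 1; the group trend gives Li the larger value.
Bi > Li: period and group pull opposite ways; the across-period shift dominates (703 vs 520 kJ/mol).
Ge > Bi: period and group pull opposite ways; the down-group shift dominates (762 vs 703 kJ/mol).
Ar > Ge: both effects reinforce here, so Ar is clearly the higher of the two.
Approximate values (kJ/mol): Li 520, Ar 1521, Ge 762, Cs 376, Bi 703.
So from lowest to highest: Cs < Li < Bi < Ge < Ar.

Cs, Li, Bi, Ge, Ar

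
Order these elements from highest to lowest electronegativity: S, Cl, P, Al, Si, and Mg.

Smaller atoms with higher effective nuclear charge are more electronegative.
All lie in period 3, so electronegativity increases left to right.
So from highest to lowest: Cl > S > P > Si > Al > Mg.

Cl, S, P, Si, Al, Mg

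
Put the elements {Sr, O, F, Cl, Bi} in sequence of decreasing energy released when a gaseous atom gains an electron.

Cl > F > O > Bi > Sr

O is in period 2, group 16; F is in period 2, group 17; Cl is in period 3, group 17; Sr is in period 5, group 2; Bi is in period 6, group 15.
Atoms with high Z_eff and room in the valence shell (especially the halogens) have the most exothermic electron affinities.
Here both period and group differ, so the two effects have to be weighed against each other.
Bi > Sr: period and group pull opposite ways; the across-period shift dominates (91 vs 5 kJ/mol).
O > Bi: both effects reinforce here, so O is clearly the higher of the two.
F > O: both are in period 2; the period trend gives F the larger value.
Cl > F: this pair runs against the simple trend — see the exception note.
Note the exception: Cl has a higher electron affinity than F, contrary to the simple trend — F's small 2p subshell makes the incoming electron feel strong e⁻–e⁻ repulsion, so Cl actually releases more energy on gaining an electron.
Tabulated electron affinity (kJ/mol): O 141, F 328, Cl 349, Sr 5, Bi 91.
So from highest to lowest: Cl > F > O > Bi > Sr.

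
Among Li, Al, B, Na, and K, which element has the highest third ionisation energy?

IE_3 is the cost of taking one more electron from the +2 cation: Li²⁺ is already 1 electron into the core; Al²⁺ still has 1 valence electron; B²⁺ still has 1 valence electron; Na²⁺ is already 1 electron into the core; K²⁺ is already 1 electron into the core.
Breaking into a closed-shell core is much more expensive than removing a leftover valence electron — K, Na and Li have the largest IE_3 here.
Valence configurations: Al²⁺ [Ne]3s¹, B²⁺ [He]2s¹.
Tabulated IE_3 (kJ/mol): Li 11815, Al 2745, B 3660, Na 6910, K 4420.
Hence IE_3: Al < B < K < Na < Li.

Li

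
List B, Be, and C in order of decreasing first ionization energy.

C > Be > B

Be is in period 2, group 2; B is in period 2, group 13; C is in period 2, group 14.
IE₁ increases left→right with effective nuclear charge and decreases top→bottom as the valence shell moves farther out.
All lie in period 2; the across-period trend (first ionization energy increases left to right) applies, with the exception below.
Note the exception: Be has a higher first ionization energy than B, contrary to the simple trend — removing B's lone 2p electron is easier than breaking Be's filled 2s².
Approximate values (kJ/mol): Be 900, B 801, C 1086.
So from highest to lowest: C > Be > B.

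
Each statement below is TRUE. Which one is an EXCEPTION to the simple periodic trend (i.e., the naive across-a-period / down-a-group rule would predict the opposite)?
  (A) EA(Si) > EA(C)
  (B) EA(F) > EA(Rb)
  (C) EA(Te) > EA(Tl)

The general trend: electron affinity increases across a period and decreases down a group.
(A) Si (period 3, group 14) vs C (period 2, group 14): the stated order contradicts the simple trend.
(B) F (period 2, group 17) vs Rb (period 5, group 1): the stated order agrees with the simple trend.
(C) Te (period 5, group 16) vs Tl (period 6, group 13): the stated order agrees with the simple trend.
The exception is (A): Si's larger, more diffuse 3p orbitals accept an added electron slightly more readily than C's compact 2p.

(A)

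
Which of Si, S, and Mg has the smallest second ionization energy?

After 1 electron has been removed, what remains? Si⁺ still has 3 valence electrons; S⁺ still has 5 valence electrons; Mg⁺ still has 1 valence electron.
All are still removing valence electrons, so compare the +1 ions as you would atoms: IE_2 generally rises across a period (higher Z_eff) and falls down a group (larger shell), subject to the usual subshell exceptions.
Valence configurations: Si⁺ [Ne]3s²3p¹, S⁺ [Ne]3s²3p³, Mg⁺ [Ne]3s¹.
Approximate IE_2 values (kJ/mol): Si 1577, S 2252, Mg 1451.
So the second ionization energies run Mg < Si < S.

Mg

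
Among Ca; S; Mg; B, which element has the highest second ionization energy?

B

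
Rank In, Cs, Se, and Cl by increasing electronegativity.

Cs, In, Se, Cl

Cl is in period 3, group 17; Se is in period 4, group 16; In is in period 5, group 13; Cs is in period 6, group 1.
EN rises left→right (higher Z_eff, smaller atoms) and falls top→bottom (larger, more shielded atoms).
Neither a single period nor a single group — weigh both effects.
In > Cs: both effects reinforce here, so In is clearly the higher of the two.
Se > In: relative to In, both the across-period and down-group shifts push Se's electronegativity up.
Cl > Se: both effects reinforce here, so Cl is clearly the higher of the two.
Approximate values (Pauling): Cl 3.16, Se 2.55, In 1.78, Cs 0.79.
So from lowest to highest: Cs < In < Se < Cl.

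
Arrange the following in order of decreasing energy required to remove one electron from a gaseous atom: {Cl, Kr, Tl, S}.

Across a period the outer electron is held more tightly (higher IE₁); down a group it sits in a higher shell, more shielded, and comes off more easily.
Neither a single period nor a single group — weigh both effects.
S > Tl: relative to Tl, both the across-period and down-group shifts push S's first ionization energy up.
Cl > S: Cl lies to the right of S in period 3, so the across-period effect alone puts Cl higher.
Kr > Cl: period and group pull opposite ways; the across-period shift dominates (1351 vs 1251 kJ/mol).
Approximate values (kJ/mol): S 1000, Cl 1251, Kr 1351, Tl 589.
So from highest to lowest: Kr > Cl > S > Tl.

Kr > Cl > S > Tl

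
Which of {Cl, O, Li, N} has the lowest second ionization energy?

Cl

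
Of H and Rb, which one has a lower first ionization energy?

Rb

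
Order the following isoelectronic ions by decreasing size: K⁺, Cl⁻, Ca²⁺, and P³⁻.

P³⁻, Cl⁻, K⁺, Ca²⁺

All of these have 18 electrons, so size is governed by nuclear charge alone: the more protons, the stronger the pull on the same electron cloud, and the smaller the ion.
Nuclear charges: Ca²⁺ (Z=20), K⁺ (Z=19), Cl⁻ (Z=17), P³⁻ (Z=15).
Largest to smallest: P³⁻ > Cl⁻ > K⁺ > Ca²⁺.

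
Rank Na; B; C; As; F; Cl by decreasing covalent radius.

Na, As, Cl, B, C, F

B is in period 2, group 13; C is in period 2, group 14; F is in period 2, group 17; Na is in period 3, group 1; Cl is in period 3, group 17; As is in period 4, group 15.
Moving right in a period, electrons are added to the same shell under a stronger nuclear pull, so atoms get smaller; moving down, a new shell is opened and atoms get larger.
Here both period and group differ, so the two effects have to be weighed against each other.
C > F: C lies to the left of F in period 2, so the across-period effect alone puts C larger.
B > C: both are in period 2; the period trend gives B the larger value.
Cl > B: the two effects oppose for this pair; the down-group effect wins (99 vs 85 pm).
As > Cl: both effects reinforce here, so As is clearly the larger of the two.
Na > As: period and group pull opposite ways; the across-period shift dominates (155 vs 121 pm).
For reference (pm): B 85, C 75, F 64, Na 155, Cl 99, As 121.
So from largest to smallest: Na > As > Cl > B > C > F.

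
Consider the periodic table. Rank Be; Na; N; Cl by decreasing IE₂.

After 1 electron has been removed, what remains? Be⁺ still has 1 valence electron; Na⁺ is the bare [Ne] core; N⁺ still has 4 valence electrons; Cl⁺ still has 6 valence electrons.
Core electrons are held far more tightly than valence electrons, so Na tops the IE_2 order.
Valence configurations: Be⁺ [He]2s¹, N⁺ [He]2s²2p², Cl⁺ [Ne]3s²3p⁴.
The numbers (kJ/mol): Be 1757, Na 4562, N 2856, Cl 2298.
Overall IE_2 order: Be < Cl < N < Na.

Na, N, Cl, Be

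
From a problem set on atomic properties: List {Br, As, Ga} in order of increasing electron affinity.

Ga < As < Br

Adding an electron releases more energy for atoms nearer the top right (short of the noble gases).
All lie in period 4, so electron affinity increases left to right.
So from lowest to highest: Ga < As < Br.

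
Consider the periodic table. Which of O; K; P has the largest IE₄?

O

IE_4 is the cost of taking one more electron from the +3 cation: O³⁺ still has 3 valence electrons; K³⁺ is already 2 electrons into the core; P³⁺ still has 2 valence electrons.
Usually core removal costs more than valence removal, but here the competition is close: a tightly held n=2 valence electron can cost more to remove than an n=3 core electron, so the actual values have to decide it.
Valence configurations: O³⁺ [He]2s²2p¹, P³⁺ [Ne]3s².
Approximate IE_4 values (kJ/mol): O 7469, K 5877, P 4964.
Hence IE_4: P < K < O.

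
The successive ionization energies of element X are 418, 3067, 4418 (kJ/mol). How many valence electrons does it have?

1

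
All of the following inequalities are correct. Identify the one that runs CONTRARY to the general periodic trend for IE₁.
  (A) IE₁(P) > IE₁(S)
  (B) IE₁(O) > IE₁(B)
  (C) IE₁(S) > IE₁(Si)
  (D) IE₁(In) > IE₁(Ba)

The general trend: IE₁ increases across a period and decreases down a group.
(A) P (period 3, group 15) vs S (period 3, group 16): the stated order contradicts the simple trend.
(B) O (period 2, group 16) vs B (period 2, group 13): the stated order agrees with the simple trend.
(C) S (period 3, group 16) vs Si (period 3, group 14): the stated order agrees with the simple trend.
(D) In (period 5, group 13) vs Ba (period 6, group 2): the stated order agrees with the simple trend.
The exception is (A): S (3p⁴) ionizes more easily than half-filled P (3p³) because the paired 3p electron in S is pushed out by e⁻–e⁻ repulsion.

(A)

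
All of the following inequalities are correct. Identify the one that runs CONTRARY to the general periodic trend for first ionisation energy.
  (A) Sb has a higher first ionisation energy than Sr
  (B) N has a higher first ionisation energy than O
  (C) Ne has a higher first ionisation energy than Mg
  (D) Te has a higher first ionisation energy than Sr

(B)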